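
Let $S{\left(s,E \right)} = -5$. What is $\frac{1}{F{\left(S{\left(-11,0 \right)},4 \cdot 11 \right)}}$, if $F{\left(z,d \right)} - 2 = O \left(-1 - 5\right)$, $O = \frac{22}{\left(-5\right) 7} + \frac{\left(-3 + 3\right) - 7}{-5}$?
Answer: $- \frac{35}{92} \approx -0.38043$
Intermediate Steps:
$O = \frac{27}{35}$ ($O = \frac{22}{-35} + \left(0 - 7\right) \left(- \frac{1}{5}\right) = 22 \left(- \frac{1}{35}\right) - - \frac{7}{5} = - \frac{22}{35} + \frac{7}{5} = \frac{27}{35} \approx 0.77143$)
$F{\left(z,d \right)} = - \frac{92}{35}$ ($F{\left(z,d \right)} = 2 + \frac{27 \left(-1 - 5\right)}{35} = 2 + \frac{27}{35} \left(-6\right) = 2 - \frac{162}{35} = - \frac{92}{35}$)
$\frac{1}{F{\left(S{\left(-11,0 \right)},4 \cdot 11 \right)}} = \frac{1}{- \frac{92}{35}} = - \frac{35}{92}$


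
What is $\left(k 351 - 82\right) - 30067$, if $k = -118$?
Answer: $-71567$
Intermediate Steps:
$\left(k 351 - 82\right) - 30067 = \left(\left(-118\right) 351 - 82\right) - 30067 = \left(-41418 - 82\right) - 30067 = -41500 - 30067 = -71567$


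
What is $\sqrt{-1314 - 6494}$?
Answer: $8 i \sqrt{122} \approx 88.363 i$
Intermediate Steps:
$\sqrt{-1314 - 6494} = \sqrt{-7808} = 8 i \sqrt{122}$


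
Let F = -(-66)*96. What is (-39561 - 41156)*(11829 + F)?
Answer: -1466224305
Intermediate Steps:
F = 6336 (F = -22*(-288) = 6336)
(-39561 - 41156)*(11829 + F) = (-39561 - 41156)*(11829 + 6336) = -80717*18165 = -1466224305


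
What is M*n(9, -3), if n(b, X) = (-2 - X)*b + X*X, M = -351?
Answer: -6318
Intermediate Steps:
n(b, X) = X**2 + b*(-2 - X) (n(b, X) = b*(-2 - X) + X**2 = X**2 + b*(-2 - X))
M*n(9, -3) = -351*((-3)**2 - 2*9 - 1*(-3)*9) = -351*(9 - 18 + 27) = -351*18 = -6318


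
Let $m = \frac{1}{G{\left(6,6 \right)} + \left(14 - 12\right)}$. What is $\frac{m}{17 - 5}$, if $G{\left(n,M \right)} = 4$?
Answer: $\frac{1}{72} \approx 0.013889$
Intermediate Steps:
$m = \frac{1}{6}$ ($m = \frac{1}{4 + \left(14 - 12\right)} = \frac{1}{4 + 2} = \frac{1}{6} \approx 0.16667$)
$\frac{m}{17 - 5} = \frac{1}{17 - 5} \cdot \frac{1}{6} = \frac{1}{12} \cdot \frac{1}{6} = \frac{1}{72}$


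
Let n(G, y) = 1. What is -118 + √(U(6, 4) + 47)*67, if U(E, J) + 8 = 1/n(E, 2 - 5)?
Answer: -118 + 134*√10 ≈ 305.75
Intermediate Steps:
U(E, J) = -7 (U(E, J) = -8 + 1/1 = -8 + 1 = -7)
-118 + √(U(6, 4) + 47)*67 = -118 + √(-7 + 47)*67 = -118 + √40*67 = -118 + (2*√10)*67 = -118 + 134*√10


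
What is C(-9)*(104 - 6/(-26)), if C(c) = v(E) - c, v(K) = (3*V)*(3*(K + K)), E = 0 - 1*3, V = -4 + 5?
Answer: -60975/13 ≈ -4690.4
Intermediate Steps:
V = 1
E = -3 (E = 0 - 3 = -3)
v(K) = 18*K (v(K) = (3*1)*(3*(K + K)) = 3*(3*(2*K)) = 3*(6*K) = 18*K)
C(c) = -54 - c (C(c) = 18*(-3) - c = -54 - c)
C(-9)*(104 - 6/(-26)) = (-54 - 1*(-9))*(104 - 6/(-26)) = (-54 + 9)*(104 - 6*(-1/26)) = -45*(104 + 3/13) = -45*1355/13 = -60975/13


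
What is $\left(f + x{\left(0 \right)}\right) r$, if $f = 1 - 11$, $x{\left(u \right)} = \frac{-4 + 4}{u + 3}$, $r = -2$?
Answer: $20$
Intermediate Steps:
$x{\left(u \right)} = 0$ ($x{\left(u \right)} = \frac{0}{3 + u} = 0$)
$f = -10$
$\left(f + x{\left(0 \right)}\right) r = \left(-10 + 0\right) \left(-2\right) = \left(-10\right) \left(-2\right) = 20$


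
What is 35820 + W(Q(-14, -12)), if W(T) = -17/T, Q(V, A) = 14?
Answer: 501463/14 ≈ 35819.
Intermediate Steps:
35820 + W(Q(-14, -12)) = 35820 - 17/14 = 501463/14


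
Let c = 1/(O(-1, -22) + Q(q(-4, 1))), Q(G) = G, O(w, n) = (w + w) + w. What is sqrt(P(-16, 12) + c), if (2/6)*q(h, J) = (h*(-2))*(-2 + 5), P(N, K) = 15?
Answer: 2*sqrt(17871)/69 ≈ 3.8749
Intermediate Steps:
q(h, J) = -18*h (q(h, J) = 3*((h*(-2))*(-2 + 5)) = 3*(-2*h*3) = 3*(-6*h) = -18*h)
O(w, n) = 3*w (O(w, n) = 2*w + w = 3*w)
c = 1/69 (c = 1/(3*(-1) - 18*(-4)) = 1/(-3 + 72) = 1/69 ≈ 0.014493)
sqrt(P(-16, 12) + c) = sqrt(15 + 1/69) = sqrt(1036/69) = 2*sqrt(17871)/69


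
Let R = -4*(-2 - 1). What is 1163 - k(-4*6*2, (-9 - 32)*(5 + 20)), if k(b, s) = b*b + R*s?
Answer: 11159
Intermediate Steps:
R = 12 (R = -4*(-3) = 12)
k(b, s) = b² + 12*s (k(b, s) = b*b + 12*s = b² + 12*s)
1163 - k(-4*6*2, (-9 - 32)*(5 + 20)) = 1163 - ((-4*6*2)² + 12*((-9 - 32)*(5 + 20))) = 1163 - ((-24*2)² + 12*(-41*25)) = 1163 - ((-48)² + 12*(-1025)) = 1163 - (2304 - 12300) = 1163 - 1*(-9996) = 1163 + 9996 = 11159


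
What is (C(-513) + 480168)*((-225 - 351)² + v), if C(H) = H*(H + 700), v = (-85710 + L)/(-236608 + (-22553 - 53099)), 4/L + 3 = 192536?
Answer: 3832093055633082946461/30060177290 ≈ 1.2748e+11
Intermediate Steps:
L = 4/192533 (L = 4/(-3 + 192536) = 4/192533 ≈ 2.0776e-5)
v = 8251001713/30060177290 (v = (-85710 + 4/192533)/(-236608 + (-22553 - 53099)) = -16502003426/(192533*(-236608 - 75652)) = -16502003426/192533/(-312260) = -16502003426/192533*(-1/312260) = 8251001713/30060177290 ≈ 0.27448)
C(H) = H*(700 + H)
(C(-513) + 480168)*((-225 - 351)² + v) = (-513*(700 - 513) + 480168)*((-225 - 351)² + 8251001713/30060177290) = (-513*187 + 480168)*((-576)² + 8251001713/30060177290) = (-95931 + 480168)*(331776 + 8251001713/30060177290) = 384237*(9973253631568753/30060177290) = 3832093055633082946461/30060177290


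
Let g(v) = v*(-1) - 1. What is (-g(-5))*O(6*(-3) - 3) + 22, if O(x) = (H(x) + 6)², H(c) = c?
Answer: -878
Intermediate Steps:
g(v) = -1 - v (g(v) = -v - 1 = -1 - v)
O(x) = (6 + x)² (O(x) = (x + 6)² = (6 + x)²)
(-g(-5))*O(6*(-3) - 3) + 22 = (-(-1 - 1*(-5)))*(6 + (6*(-3) - 3))² + 22 = (-(-1 + 5))*(6 + (-18 - 3))² + 22 = (-1*4)*(6 - 21)² + 22 = -4*(-15)² + 22 = -4*225 + 22 = -900 + 22 = -878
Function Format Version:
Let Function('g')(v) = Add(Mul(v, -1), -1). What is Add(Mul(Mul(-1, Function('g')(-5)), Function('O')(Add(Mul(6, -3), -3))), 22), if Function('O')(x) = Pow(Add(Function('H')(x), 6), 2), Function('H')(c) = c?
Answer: -878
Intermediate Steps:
Function('g')(v) = Add(-1, Mul(-1, v)) (Function('g')(v) = Add(Mul(-1, v), -1) = Add(-1, Mul(-1, v)))
Function('O')(x) = Pow(Add(6, x), 2) (Function('O')(x) = Pow(Add(x, 6), 2) = Pow(Add(6, x), 2))
Add(Mul(Mul(-1, Function('g')(-5)), Function('O')(Add(Mul(6, -3), -3))), 22) = Add(Mul(Mul(-1, Add(-1, Mul(-1, -5))), Pow(Add(6, Add(Mul(6, -3), -3)), 2)), 22) = Add(Mul(Mul(-1, Add(-1, 5)), Pow(Add(6, Add(-18, -3)), 2)), 22) = Add(Mul(Mul(-1, 4), Pow(Add(6, -21), 2)), 22) = Add(Mul(-4, Pow(-15, 2)), 22) = Add(Mul(-4, 225), 22) = Add(-900, 22) = -878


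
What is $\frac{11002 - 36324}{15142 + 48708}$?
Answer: $- \frac{12661}{31925} \approx -0.39659$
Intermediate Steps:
$\frac{11002 - 36324}{15142 + 48708} = - \frac{25322}{63850} = \left(-25322\right) \frac{1}{63850} = - \frac{12661}{31925}$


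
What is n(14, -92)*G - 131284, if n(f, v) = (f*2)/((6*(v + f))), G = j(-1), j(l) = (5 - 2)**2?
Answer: -1706699/13 ≈ -1.3128e+5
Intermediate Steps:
j(l) = 9 (j(l) = 3**2 = 9)
G = 9
n(f, v) = 2*f/(6*f + 6*v) (n(f, v) = (2*f)/((6*(f + v))) = (2*f)/(6*f + 6*v) = 2*f/(6*f + 6*v))
n(14, -92)*G - 131284 = ((1/3)*14/(14 - 92))*9 - 131284 = ((1/3)*14/(-78))*9 - 131284 = ((1/3)*14*(-1/78))*9 - 131284 = -7/117*9 - 131284 = -7/13 - 131284 = -1706699/13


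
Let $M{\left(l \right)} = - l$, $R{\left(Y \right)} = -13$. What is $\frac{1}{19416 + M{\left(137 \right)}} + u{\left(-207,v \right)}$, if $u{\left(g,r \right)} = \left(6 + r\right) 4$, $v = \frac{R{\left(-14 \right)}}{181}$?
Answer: $\frac{82745649}{3489499} \approx 23.713$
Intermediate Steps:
$v = - \frac{13}{181} \approx -0.071823$
$u{\left(g,r \right)} = 24 + 4 r$
$\frac{1}{19416 + M{\left(137 \right)}} + u{\left(-207,v \right)} = \frac{1}{19416 - 137} + \left(24 + 4 \left(- \frac{13}{181}\right)\right) = \frac{1}{19416 - 137} + \left(24 - \frac{52}{181}\right) = \frac{1}{19279} + \frac{4292}{181} = \frac{82745649}{3489499}$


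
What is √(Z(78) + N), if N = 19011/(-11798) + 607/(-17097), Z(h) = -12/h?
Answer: I*√12381992286551245878/2622235278 ≈ 1.3419*I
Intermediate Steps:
N = -332192453/201710406 (N = 19011*(-1/11798) + 607*(-1/17097) = -19011/11798 - 607/17097 = -332192453/201710406 ≈ -1.6469)
√(Z(78) + N) = √(-12/78 - 332192453/201710406) = √(-12*1/78 - 332192453/201710406) = √(-2/13 - 332192453/201710406) = √(-4721922701/2622235278) = I*√12381992286551245878/2622235278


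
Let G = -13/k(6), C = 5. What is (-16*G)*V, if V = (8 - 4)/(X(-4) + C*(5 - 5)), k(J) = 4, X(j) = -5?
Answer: -208/5 ≈ -41.600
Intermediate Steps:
V = -4/5 (V = (8 - 4)/(-5 + 5*(5 - 5)) = 4/(-5 + 5*0) = 4/(-5 + 0) = 4/(-5) = 4*(-1/5) = -4/5 ≈ -0.80000)
G = -13/4 ≈ -3.2500
(-16*G)*V = -16*(-13/4)*(-4/5) = 52*(-4/5) = -208/5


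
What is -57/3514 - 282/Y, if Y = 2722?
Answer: -573051/4782554 ≈ -0.11982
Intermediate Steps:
-57/3514 - 282/Y = -57/3514 - 282/2722 = -57*1/3514 - 282*1/2722 = -57/3514 - 141/1361 = -573051/4782554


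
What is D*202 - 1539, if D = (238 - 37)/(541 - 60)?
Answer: -699657/481 ≈ -1454.6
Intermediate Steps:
D = 201/481 ≈ 0.41788
D*202 - 1539 = (201/481)*202 - 1539 = 40602/481 - 1539 = -699657/481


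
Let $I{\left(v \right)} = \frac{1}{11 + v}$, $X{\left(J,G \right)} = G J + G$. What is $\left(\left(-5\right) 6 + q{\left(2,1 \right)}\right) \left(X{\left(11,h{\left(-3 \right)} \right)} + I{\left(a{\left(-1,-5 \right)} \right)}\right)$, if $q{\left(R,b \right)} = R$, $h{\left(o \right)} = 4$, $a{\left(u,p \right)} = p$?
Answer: $- \frac{4046}{3} \approx -1348.7$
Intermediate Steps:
$X{\left(J,G \right)} = G + G J$
$\left(\left(-5\right) 6 + q{\left(2,1 \right)}\right) \left(X{\left(11,h{\left(-3 \right)} \right)} + I{\left(a{\left(-1,-5 \right)} \right)}\right) = \left(\left(-5\right) 6 + 2\right) \left(4 \left(1 + 11\right) + \frac{1}{11 - 5}\right) = \left(-30 + 2\right) \left(4 \cdot 12 + \frac{1}{6}\right) = - 28 \left(48 + \frac{1}{6}\right) = \left(-28\right) \frac{289}{6} = - \frac{4046}{3}$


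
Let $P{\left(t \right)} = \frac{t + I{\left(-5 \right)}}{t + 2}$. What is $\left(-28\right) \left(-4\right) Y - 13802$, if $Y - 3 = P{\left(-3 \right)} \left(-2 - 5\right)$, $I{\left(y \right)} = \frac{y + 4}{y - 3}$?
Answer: $-15720$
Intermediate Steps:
$I{\left(y \right)} = \frac{4 + y}{-3 + y}$
$P{\left(t \right)} = \frac{\frac{1}{8} + t}{2 + t}$ ($P{\left(t \right)} = \frac{t + \frac{4 - 5}{-3 - 5}}{t + 2} = \frac{t + \frac{1}{-8} \left(-1\right)}{2 + t} = \frac{t - - \frac{1}{8}}{2 + t} = \frac{t + \frac{1}{8}}{2 + t} = \frac{\frac{1}{8} + t}{2 + t}$)
$Y = - \frac{137}{8}$ ($Y = 3 + \frac{\frac{1}{8} - 3}{2 - 3} \left(-2 - 5\right) = 3 + \frac{1}{-1} \left(- \frac{23}{8}\right) \left(-7\right) = 3 + \left(-1\right) \left(- \frac{23}{8}\right) \left(-7\right) = 3 + \frac{23}{8} \left(-7\right) = 3 - \frac{161}{8} = - \frac{137}{8} \approx -17.125$)
$\left(-28\right) \left(-4\right) Y - 13802 = \left(-28\right) \left(-4\right) \left(- \frac{137}{8}\right) - 13802 = 112 \left(- \frac{137}{8}\right) - 13802 = -1918 - 13802 = -15720$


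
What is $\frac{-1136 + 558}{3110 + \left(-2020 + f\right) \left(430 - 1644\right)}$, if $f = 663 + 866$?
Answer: $- \frac{289}{299592} \approx -0.00096465$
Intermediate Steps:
$f = 1529$
$\frac{-1136 + 558}{3110 + \left(-2020 + f\right) \left(430 - 1644\right)} = \frac{-1136 + 558}{3110 + \left(-2020 + 1529\right) \left(430 - 1644\right)} = - \frac{578}{3110 - -596074} = - \frac{578}{3110 + 596074} = - \frac{578}{599184} = \left(-578\right) \frac{1}{599184} = - \frac{289}{299592}$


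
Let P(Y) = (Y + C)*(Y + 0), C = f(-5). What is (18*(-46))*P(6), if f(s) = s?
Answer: -4968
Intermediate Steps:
C = -5
P(Y) = Y*(-5 + Y) (P(Y) = (Y - 5)*(Y + 0) = (-5 + Y)*Y = Y*(-5 + Y))
(18*(-46))*P(6) = (18*(-46))*(6*(-5 + 6)) = -4968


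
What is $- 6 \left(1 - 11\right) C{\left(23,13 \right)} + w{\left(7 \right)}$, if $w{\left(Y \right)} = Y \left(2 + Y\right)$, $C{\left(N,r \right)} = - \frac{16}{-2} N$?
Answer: $11103$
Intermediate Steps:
$C{\left(N,r \right)} = 8 N$ ($C{\left(N,r \right)} = \left(-16\right) \left(- \frac{1}{2}\right) N = 8 N$)
$- 6 \left(1 - 11\right) C{\left(23,13 \right)} + w{\left(7 \right)} = - 6 \left(1 - 11\right) 8 \cdot 23 + 7 \left(2 + 7\right) = \left(-6\right) \left(-10\right) 184 + 7 \cdot 9 = 60 \cdot 184 + 63 = 11040 + 63 = 11103$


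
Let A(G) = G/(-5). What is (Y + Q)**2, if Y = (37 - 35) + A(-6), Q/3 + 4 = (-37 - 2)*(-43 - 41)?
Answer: 2410417216/25 ≈ 9.6417e+7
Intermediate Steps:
A(G) = -G/5 (A(G) = G*(-1/5) = -G/5)
Q = 9816 (Q = -12 + 3*((-37 - 2)*(-43 - 41)) = -12 + 3*(-39*(-84)) = -12 + 3*3276 = -12 + 9828 = 9816)
Y = 16/5 (Y = (37 - 35) - 1/5*(-6) = 2 + 6/5 = 16/5 ≈ 3.2000)
(Y + Q)**2 = (16/5 + 9816)**2 = (49096/5)**2 = 2410417216/25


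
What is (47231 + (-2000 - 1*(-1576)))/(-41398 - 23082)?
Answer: -46807/64480 ≈ -0.72591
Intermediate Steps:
(47231 + (-2000 - 1*(-1576)))/(-41398 - 23082) = (47231 + (-2000 + 1576))/(-64480) = (47231 - 424)*(-1/64480) = 46807*(-1/64480) = -46807/64480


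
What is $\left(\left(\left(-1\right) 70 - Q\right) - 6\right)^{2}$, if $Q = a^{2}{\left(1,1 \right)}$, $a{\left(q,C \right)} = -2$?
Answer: $6400$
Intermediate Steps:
$Q = 4$ ($Q = \left(-2\right)^{2} = 4$)
$\left(\left(\left(-1\right) 70 - Q\right) - 6\right)^{2} = \left(\left(\left(-1\right) 70 - 4\right) - 6\right)^{2} = \left(\left(-70 - 4\right) - 6\right)^{2} = \left(-74 - 6\right)^{2} = \left(-80\right)^{2} = 6400$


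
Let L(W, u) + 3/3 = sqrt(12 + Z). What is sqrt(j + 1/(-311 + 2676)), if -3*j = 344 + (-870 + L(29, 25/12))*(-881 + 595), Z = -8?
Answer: I*sqrt(4176091933365)/7095 ≈ 288.03*I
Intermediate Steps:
L(W, u) = 1 (L(W, u) = -1 + sqrt(12 - 8) = -1 + sqrt(4) = -1 + 2 = 1)
j = -248878/3 (j = -(344 + (-870 + 1)*(-881 + 595))/3 = -(344 - 869*(-286))/3 = -(344 + 248534)/3 = -1/3*248878 = -248878/3 ≈ -82959.)
sqrt(j + 1/(-311 + 2676)) = sqrt(-248878/3 + 1/(-311 + 2676)) = sqrt(-248878/3 + 1/2365) = sqrt(-588596467/7095) = I*sqrt(4176091933365)/7095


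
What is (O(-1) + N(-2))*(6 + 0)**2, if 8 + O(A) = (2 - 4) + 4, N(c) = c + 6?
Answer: -72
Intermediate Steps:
N(c) = 6 + c
O(A) = -6 (O(A) = -8 + ((2 - 4) + 4) = -8 + (-2 + 4) = -8 + 2 = -6)
(O(-1) + N(-2))*(6 + 0)**2 = (-6 + (6 - 2))*(6 + 0)**2 = (-6 + 4)*6**2 = -2*36 = -72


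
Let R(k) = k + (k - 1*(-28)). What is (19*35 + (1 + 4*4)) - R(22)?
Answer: 610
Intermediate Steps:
R(k) = 28 + 2*k (R(k) = k + (k + 28) = k + (28 + k) = 28 + 2*k)
(19*35 + (1 + 4*4)) - R(22) = (19*35 + (1 + 4*4)) - (28 + 2*22) = (665 + (1 + 16)) - (28 + 44) = (665 + 17) - 1*72 = 682 - 72 = 610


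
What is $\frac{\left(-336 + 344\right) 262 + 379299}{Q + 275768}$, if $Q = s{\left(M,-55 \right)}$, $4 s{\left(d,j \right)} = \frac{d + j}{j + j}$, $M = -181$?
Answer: $\frac{41953450}{30334539} \approx 1.383$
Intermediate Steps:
$s{\left(d,j \right)} = \frac{d + j}{8 j}$ ($s{\left(d,j \right)} = \frac{\left(d + j\right) \frac{1}{j + j}}{4} = \frac{\left(d + j\right) \frac{1}{2 j}}{4} = \frac{\frac{1}{2} \frac{1}{j} \left(d + j\right)}{4} = \frac{d + j}{8 j}$)
$Q = \frac{59}{110}$ ($Q = \frac{-181 - 55}{8 \left(-55\right)} = \frac{1}{8} \left(- \frac{1}{55}\right) \left(-236\right) = \frac{59}{110} \approx 0.53636$)
$\frac{\left(-336 + 344\right) 262 + 379299}{Q + 275768} = \frac{\left(-336 + 344\right) 262 + 379299}{\frac{59}{110} + 275768} = \frac{8 \cdot 262 + 379299}{\frac{30334539}{110}} = \left(2096 + 379299\right) \frac{110}{30334539} = 381395 \cdot \frac{110}{30334539} = \frac{41953450}{30334539}$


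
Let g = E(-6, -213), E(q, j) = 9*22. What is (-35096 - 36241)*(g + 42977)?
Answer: -3079974975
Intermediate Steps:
E(q, j) = 198
g = 198
(-35096 - 36241)*(g + 42977) = (-35096 - 36241)*(198 + 42977) = -71337*43175 = -3079974975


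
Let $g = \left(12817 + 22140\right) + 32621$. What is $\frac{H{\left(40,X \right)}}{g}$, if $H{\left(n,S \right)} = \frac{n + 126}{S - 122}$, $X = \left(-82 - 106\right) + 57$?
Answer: $- \frac{83}{8548617} \approx -9.7092 \cdot 10^{-6}$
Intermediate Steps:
$g = 67578$ ($g = 34957 + 32621 = 67578$)
$X = -131$ ($X = -188 + 57 = -131$)
$H{\left(n,S \right)} = \frac{126 + n}{-122 + S}$
$\frac{H{\left(40,X \right)}}{g} = \frac{\frac{1}{-122 - 131} \left(126 + 40\right)}{67578} = \frac{1}{-253} \cdot 166 \cdot \frac{1}{67578} = \left(- \frac{1}{253}\right) 166 \cdot \frac{1}{67578} = \left(- \frac{166}{253}\right) \frac{1}{67578} = - \frac{83}{8548617}$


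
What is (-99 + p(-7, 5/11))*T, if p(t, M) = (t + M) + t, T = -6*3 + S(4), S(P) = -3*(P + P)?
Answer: 51996/11 ≈ 4726.9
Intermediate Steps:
S(P) = -6*P
T = -42 (T = -6*3 - 6*4 = -18 - 24 = -42)
p(t, M) = M + 2*t (p(t, M) = (M + t) + t = M + 2*t)
(-99 + p(-7, 5/11))*T = (-99 + (5/11 + 2*(-7)))*(-42) = (-99 + (5*(1/11) - 14))*(-42) = (-99 + (5/11 - 14))*(-42) = (-99 - 149/11)*(-42) = -1238/11*(-42) = 51996/11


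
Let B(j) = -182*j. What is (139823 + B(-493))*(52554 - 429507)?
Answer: -86529184197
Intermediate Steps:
(139823 + B(-493))*(52554 - 429507) = (139823 - 182*(-493))*(52554 - 429507) = (139823 + 89726)*(-376953) = 229549*(-376953) = -86529184197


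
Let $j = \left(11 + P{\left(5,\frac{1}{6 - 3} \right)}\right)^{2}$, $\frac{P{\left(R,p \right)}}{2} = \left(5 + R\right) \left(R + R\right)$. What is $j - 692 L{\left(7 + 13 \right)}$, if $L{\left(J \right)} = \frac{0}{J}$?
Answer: $44521$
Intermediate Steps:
$P{\left(R,p \right)} = 4 R \left(5 + R\right)$ ($P{\left(R,p \right)} = 2 \left(5 + R\right) \left(R + R\right) = 2 \left(5 + R\right) 2 R = 2 \cdot 2 R \left(5 + R\right) = 4 R \left(5 + R\right)$)
$L{\left(J \right)} = 0$
$j = 44521$ ($j = \left(11 + 4 \cdot 5 \left(5 + 5\right)\right)^{2} = \left(11 + 4 \cdot 5 \cdot 10\right)^{2} = \left(11 + 200\right)^{2} = 211^{2} = 44521$)
$j - 692 L{\left(7 + 13 \right)} = 44521 - 0 = 44521 + 0 = 44521$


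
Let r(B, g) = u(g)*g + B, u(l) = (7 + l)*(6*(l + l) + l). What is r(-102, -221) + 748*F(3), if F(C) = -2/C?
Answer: -407628788/3 ≈ -1.3588e+8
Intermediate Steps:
u(l) = 13*l*(7 + l) (u(l) = (7 + l)*(6*(2*l) + l) = (7 + l)*(12*l + l) = (7 + l)*(13*l) = 13*l*(7 + l))
r(B, g) = B + 13*g**2*(7 + g) (r(B, g) = (13*g*(7 + g))*g + B = 13*g**2*(7 + g) + B = B + 13*g**2*(7 + g))
r(-102, -221) + 748*F(3) = (-102 + 13*(-221)**2*(7 - 221)) + 748*(-2/3) = (-102 + 13*48841*(-214)) + 748*(-2*1/3) = (-102 - 135875662) + 748*(-2/3) = -135875764 - 1496/3 = -407628788/3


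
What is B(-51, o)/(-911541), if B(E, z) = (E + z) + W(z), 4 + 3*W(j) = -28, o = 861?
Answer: -2398/2734623 ≈ -0.00087690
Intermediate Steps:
W(j) = -32/3 (W(j) = -4/3 + (⅓)*(-28) = -4/3 - 28/3 = -32/3)
B(E, z) = -32/3 + E + z (B(E, z) = (E + z) - 32/3 = -32/3 + E + z)
B(-51, o)/(-911541) = (-32/3 - 51 + 861)/(-911541) = (2398/3)*(-1/911541) = -2398/2734623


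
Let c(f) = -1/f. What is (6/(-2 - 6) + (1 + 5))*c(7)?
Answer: -¾ ≈ -0.75000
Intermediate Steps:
(6/(-2 - 6) + (1 + 5))*c(7) = (6/(-2 - 6) + (1 + 5))*(-1/7) = (6/(-8) + 6)*(-1*⅐) = (-⅛*6 + 6)*(-⅐) = (-¾ + 6)*(-⅐) = (21/4)*(-⅐) = -¾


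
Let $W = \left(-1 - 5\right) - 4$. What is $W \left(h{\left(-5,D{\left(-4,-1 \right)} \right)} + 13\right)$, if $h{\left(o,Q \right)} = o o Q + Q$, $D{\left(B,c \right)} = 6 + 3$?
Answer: $-2470$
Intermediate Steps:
$D{\left(B,c \right)} = 9$
$h{\left(o,Q \right)} = Q + Q o^{2}$ ($h{\left(o,Q \right)} = o^{2} Q + Q = Q o^{2} + Q = Q + Q o^{2}$)
$W = -10$ ($W = -6 - 4 = -10$)
$W \left(h{\left(-5,D{\left(-4,-1 \right)} \right)} + 13\right) = - 10 \left(9 \left(1 + \left(-5\right)^{2}\right) + 13\right) = - 10 \left(9 \left(1 + 25\right) + 13\right) = - 10 \left(9 \cdot 26 + 13\right) = - 10 \left(234 + 13\right) = \left(-10\right) 247 = -2470$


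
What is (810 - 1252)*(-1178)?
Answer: 520676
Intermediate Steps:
(810 - 1252)*(-1178) = -442*(-1178) = 520676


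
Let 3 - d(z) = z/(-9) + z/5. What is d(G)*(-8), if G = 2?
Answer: -1016/45 ≈ -22.578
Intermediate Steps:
d(z) = 3 - 4*z/45 (d(z) = 3 - (z/(-9) + z/5) = 3 - (z*(-⅑) + z*(⅕)) = 3 - (-z/9 + z/5) = 3 - 4*z/45)
d(G)*(-8) = (3 - 4/45*2)*(-8) = (3 - 8/45)*(-8) = (127/45)*(-8) = -1016/45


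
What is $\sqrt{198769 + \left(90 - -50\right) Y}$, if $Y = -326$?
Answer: $\sqrt{153129} \approx 391.32$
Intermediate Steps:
$\sqrt{198769 + \left(90 - -50\right) Y} = \sqrt{198769 + \left(90 - -50\right) \left(-326\right)} = \sqrt{198769 + \left(90 + \left(172 - 122\right)\right) \left(-326\right)} = \sqrt{198769 + \left(90 + 50\right) \left(-326\right)} = \sqrt{198769 + 140 \left(-326\right)} = \sqrt{198769 - 45640} = \sqrt{153129}$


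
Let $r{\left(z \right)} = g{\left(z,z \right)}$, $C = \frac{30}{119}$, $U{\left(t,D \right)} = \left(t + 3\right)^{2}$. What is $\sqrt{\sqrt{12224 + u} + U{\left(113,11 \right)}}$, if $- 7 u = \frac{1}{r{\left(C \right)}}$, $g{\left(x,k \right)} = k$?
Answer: $\frac{\sqrt{12110400 + 30 \sqrt{11001090}}}{30} \approx 116.48$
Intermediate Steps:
$U{\left(t,D \right)} = \left(3 + t\right)^{2}$
$C = \frac{30}{119}$ ($C = 30 \cdot \frac{1}{119} = \frac{30}{119} \approx 0.2521$)
$r{\left(z \right)} = z$
$u = - \frac{17}{30}$ ($u = - \frac{1}{7 \cdot \frac{30}{119}} = \left(- \frac{1}{7}\right) \frac{119}{30} = - \frac{17}{30} \approx -0.56667$)
$\sqrt{\sqrt{12224 + u} + U{\left(113,11 \right)}} = \sqrt{\sqrt{12224 - \frac{17}{30}} + \left(3 + 113\right)^{2}} = \sqrt{\sqrt{\frac{366703}{30}} + 116^{2}} = \sqrt{\frac{\sqrt{11001090}}{30} + 13456} = \sqrt{13456 + \frac{\sqrt{11001090}}{30}}$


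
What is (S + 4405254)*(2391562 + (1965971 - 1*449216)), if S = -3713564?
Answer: 2703343785730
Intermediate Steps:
(S + 4405254)*(2391562 + (1965971 - 1*449216)) = (-3713564 + 4405254)*(2391562 + (1965971 - 1*449216)) = 691690*(2391562 + (1965971 - 449216)) = 691690*(2391562 + 1516755) = 691690*3908317 = 2703343785730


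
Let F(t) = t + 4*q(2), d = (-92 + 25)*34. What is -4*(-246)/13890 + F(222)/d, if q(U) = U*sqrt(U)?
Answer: -70169/2636785 - 4*sqrt(2)/1139 ≈ -0.031578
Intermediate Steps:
q(U) = U**(3/2)
d = -2278 (d = -67*34 = -2278)
F(t) = t + 8*sqrt(2) (F(t) = t + 4*2**(3/2) = t + 4*(2*sqrt(2)) = t + 8*sqrt(2))
-4*(-246)/13890 + F(222)/d = -4*(-246)/13890 + (222 + 8*sqrt(2))/(-2278) = 984*(1/13890) + (222 + 8*sqrt(2))*(-1/2278) = 164/2315 + (-111/1139 - 4*sqrt(2)/1139) = -70169/2636785 - 4*sqrt(2)/1139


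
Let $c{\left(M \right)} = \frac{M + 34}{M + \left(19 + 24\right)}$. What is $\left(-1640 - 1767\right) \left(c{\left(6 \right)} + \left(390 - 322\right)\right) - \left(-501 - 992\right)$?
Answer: $- \frac{11415247}{49} \approx -2.3296 \cdot 10^{5}$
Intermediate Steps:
$c{\left(M \right)} = \frac{34 + M}{43 + M}$ ($c{\left(M \right)} = \frac{34 + M}{M + 43} = \frac{34 + M}{43 + M}$)
$\left(-1640 - 1767\right) \left(c{\left(6 \right)} + \left(390 - 322\right)\right) - \left(-501 - 992\right) = \left(-1640 - 1767\right) \left(\frac{34 + 6}{43 + 6} + \left(390 - 322\right)\right) - \left(-501 - 992\right) = - 3407 \left(\frac{1}{49} \cdot 40 + 68\right) - \left(-501 - 992\right) = - 3407 \left(\frac{1}{49} \cdot 40 + 68\right) - -1493 = - 3407 \left(\frac{40}{49} + 68\right) + 1493 = \left(-3407\right) \frac{3372}{49} + 1493 = - \frac{11488404}{49} + 1493 = - \frac{11415247}{49}$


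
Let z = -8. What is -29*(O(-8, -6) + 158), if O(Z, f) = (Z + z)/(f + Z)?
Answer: -32306/7 ≈ -4615.1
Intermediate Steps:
O(Z, f) = (-8 + Z)/(Z + f) (O(Z, f) = (Z - 8)/(f + Z) = (-8 + Z)/(Z + f))
-29*(O(-8, -6) + 158) = -29*((-8 - 8)/(-8 - 6) + 158) = -29*(-16/(-14) + 158) = -29*(-1/14*(-16) + 158) = -29*(8/7 + 158) = -29*1114/7 = -32306/7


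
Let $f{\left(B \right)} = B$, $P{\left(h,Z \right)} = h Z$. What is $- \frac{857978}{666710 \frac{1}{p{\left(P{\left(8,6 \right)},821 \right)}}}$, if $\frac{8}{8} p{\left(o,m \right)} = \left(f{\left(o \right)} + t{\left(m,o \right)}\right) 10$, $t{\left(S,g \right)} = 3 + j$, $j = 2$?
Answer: $- \frac{4133894}{6061} \approx -682.05$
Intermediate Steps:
$t{\left(S,g \right)} = 5$ ($t{\left(S,g \right)} = 3 + 2 = 5$)
$P{\left(h,Z \right)} = Z h$
$p{\left(o,m \right)} = 50 + 10 o$ ($p{\left(o,m \right)} = \left(o + 5\right) 10 = \left(5 + o\right) 10 = 50 + 10 o$)
$- \frac{857978}{666710 \frac{1}{p{\left(P{\left(8,6 \right)},821 \right)}}} = - \frac{857978}{666710 \frac{1}{50 + 10 \cdot 6 \cdot 8}} = - \frac{857978}{666710 \frac{1}{50 + 10 \cdot 48}} = - \frac{857978}{666710 \frac{1}{50 + 480}} = - \frac{857978}{666710 \cdot \frac{1}{530}} = - \frac{857978}{\frac{66671}{53}} = \left(-857978\right) \frac{53}{66671} = - \frac{4133894}{6061}$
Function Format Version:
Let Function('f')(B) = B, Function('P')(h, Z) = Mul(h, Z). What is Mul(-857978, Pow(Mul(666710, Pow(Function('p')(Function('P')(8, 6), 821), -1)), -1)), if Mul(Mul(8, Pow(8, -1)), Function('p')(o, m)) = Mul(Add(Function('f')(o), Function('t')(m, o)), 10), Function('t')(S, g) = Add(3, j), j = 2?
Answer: Rational(-4133894, 6061) ≈ -682.05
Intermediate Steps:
Function('t')(S, g) = 5 (Function('t')(S, g) = Add(3, 2) = 5)
Function('P')(h, Z) = Mul(Z, h)
Function('p')(o, m) = Add(50, Mul(10, o)) (Function('p')(o, m) = Mul(Add(o, 5), 10) = Mul(Add(5, o), 10) = Add(50, Mul(10, o)))
Mul(-857978, Pow(Mul(666710, Pow(Function('p')(Function('P')(8, 6), 821), -1)), -1)) = Mul(-857978, Pow(Mul(666710, Pow(Add(50, Mul(10, Mul(6, 8))), -1)), -1)) = Mul(-857978, Pow(Mul(666710, Pow(Add(50, Mul(10, 48)), -1)), -1)) = Mul(-857978, Pow(Mul(666710, Pow(Add(50, 480), -1)), -1)) = Mul(-857978, Pow(Mul(666710, Pow(530, -1)), -1)) = Mul(-857978, Pow(Mul(666710, Rational(1, 530)), -1)) = Mul(-857978, Pow(Rational(66671, 53), -1)) = Mul(-857978, Rational(53, 66671)) = Rational(-4133894, 6061)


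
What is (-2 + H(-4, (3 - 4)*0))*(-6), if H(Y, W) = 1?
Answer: 6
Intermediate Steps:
(-2 + H(-4, (3 - 4)*0))*(-6) = (-2 + 1)*(-6) = -1*(-6) = 6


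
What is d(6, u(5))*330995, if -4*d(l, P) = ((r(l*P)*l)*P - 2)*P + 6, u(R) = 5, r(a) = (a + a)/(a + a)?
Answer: -24162635/2 ≈ -1.2081e+7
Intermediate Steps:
r(a) = 1 (r(a) = (2*a)/((2*a)) = (2*a)*(1/(2*a)) = 1)
d(l, P) = -3/2 - P*(-2 + P*l)/4 (d(l, P) = -(((1*l)*P - 2)*P + 6)/4 = -((l*P - 2)*P + 6)/4 = -((P*l - 2)*P + 6)/4 = -((-2 + P*l)*P + 6)/4 = -(P*(-2 + P*l) + 6)/4 = -(6 + P*(-2 + P*l))/4 = -3/2 - P*(-2 + P*l)/4)
d(6, u(5))*330995 = (-3/2 + (1/2)*5 - 1/4*6*5**2)*330995 = (-3/2 + 5/2 - 1/4*6*25)*330995 = (-3/2 + 5/2 - 75/2)*330995 = -73/2*330995 = -24162635/2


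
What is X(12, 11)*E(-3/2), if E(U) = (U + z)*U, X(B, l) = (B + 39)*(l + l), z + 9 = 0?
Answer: 35343/2 ≈ 17672.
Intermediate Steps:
z = -9 (z = -9 + 0 = -9)
X(B, l) = 2*l*(39 + B) (X(B, l) = (39 + B)*(2*l) = 2*l*(39 + B))
E(U) = U*(-9 + U) (E(U) = (U - 9)*U = (-9 + U)*U = U*(-9 + U))
X(12, 11)*E(-3/2) = (2*11*(39 + 12))*((-3/2)*(-9 - 3/2)) = (2*11*51)*((-3*1/2)*(-9 - 3*1/2)) = 1122*(-3*(-9 - 3/2)/2) = 1122*(-3/2*(-21/2)) = 1122*(63/4) = 35343/2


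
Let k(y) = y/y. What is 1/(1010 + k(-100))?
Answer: 1/1011 ≈ 0.00098912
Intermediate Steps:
k(y) = 1
1/(1010 + k(-100)) = 1/(1010 + 1) = 1/1011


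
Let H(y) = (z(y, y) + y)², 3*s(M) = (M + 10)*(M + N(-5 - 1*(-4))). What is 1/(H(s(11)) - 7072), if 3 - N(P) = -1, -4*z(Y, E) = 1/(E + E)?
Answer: 705600/2789060401 ≈ 0.00025299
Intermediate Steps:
z(Y, E) = -1/(8*E) (z(Y, E) = -1/(4*(E + E)) = -1/(2*E)/4 = -1/(8*E))
N(P) = 4 (N(P) = 3 - 1*(-1) = 3 + 1 = 4)
s(M) = (4 + M)*(10 + M)/3 (s(M) = ((M + 10)*(M + 4))/3 = ((10 + M)*(4 + M))/3 = ((4 + M)*(10 + M))/3 = (4 + M)*(10 + M)/3)
H(y) = (y - 1/(8*y))² (H(y) = (-1/(8*y) + y)² = (y - 1/(8*y))²)
1/(H(s(11)) - 7072) = 1/(((40/3 + (⅓)*11² + (14/3)*11) - 1/(8*(40/3 + (⅓)*11² + (14/3)*11)))² - 7072) = 1/(((40/3 + (⅓)*121 + 154/3) - 1/(8*(40/3 + (⅓)*121 + 154/3)))² - 7072) = 1/(((40/3 + 121/3 + 154/3) - 1/(8*(40/3 + 121/3 + 154/3)))² - 7072) = 1/((105 - ⅛/105)² - 7072) = 1/((105 - ⅛*1/105)² - 7072) = 1/((105 - 1/840)² - 7072) = 1/((88199/840)² - 7072) = 1/(7779063601/705600 - 7072) = 1/(2789060401/705600) = 705600/2789060401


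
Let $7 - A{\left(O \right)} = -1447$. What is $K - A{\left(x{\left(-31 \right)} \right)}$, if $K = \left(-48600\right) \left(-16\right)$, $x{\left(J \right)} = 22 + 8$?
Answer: $776146$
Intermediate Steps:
$x{\left(J \right)} = 30$
$A{\left(O \right)} = 1454$ ($A{\left(O \right)} = 7 - -1447 = 7 + 1447 = 1454$)
$K = 777600$
$K - A{\left(x{\left(-31 \right)} \right)} = 777600 - 1454 = 776146$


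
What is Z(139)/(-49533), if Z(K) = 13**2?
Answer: -169/49533 ≈ -0.0034119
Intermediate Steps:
Z(K) = 169
Z(139)/(-49533) = 169/(-49533) = 169*(-1/49533) = -169/49533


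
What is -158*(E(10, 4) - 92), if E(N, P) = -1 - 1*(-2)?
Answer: 14378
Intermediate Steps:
E(N, P) = 1 (E(N, P) = -1 + 2 = 1)
-158*(E(10, 4) - 92) = -158*(1 - 92) = -158*(-91) = 14378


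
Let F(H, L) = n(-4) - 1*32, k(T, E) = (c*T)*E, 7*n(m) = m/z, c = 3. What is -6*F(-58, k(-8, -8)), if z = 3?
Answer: 1352/7 ≈ 193.14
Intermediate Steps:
n(m) = m/21 (n(m) = (m/3)/7 = m/21)
k(T, E) = 3*E*T (k(T, E) = (3*T)*E = 3*E*T)
F(H, L) = -676/21 (F(H, L) = (1/21)*(-4) - 1*32 = -4/21 - 32 = -676/21)
-6*F(-58, k(-8, -8)) = -6*(-676/21) = 1352/7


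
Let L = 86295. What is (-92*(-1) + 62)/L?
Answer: 14/7845 ≈ 0.0017846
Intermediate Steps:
(-92*(-1) + 62)/L = (-92*(-1) + 62)/86295 = (92 + 62)*(1/86295) = 154*(1/86295) = 14/7845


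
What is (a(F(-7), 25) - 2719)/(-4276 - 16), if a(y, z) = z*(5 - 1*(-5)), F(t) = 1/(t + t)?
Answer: 2469/4292 ≈ 0.57526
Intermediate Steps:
F(t) = 1/(2*t)
a(y, z) = 10*z (a(y, z) = z*(5 + 5) = z*10 = 10*z)
(a(F(-7), 25) - 2719)/(-4276 - 16) = (10*25 - 2719)/(-4276 - 16) = (250 - 2719)/(-4292) = -2469*(-1/4292) = 2469/4292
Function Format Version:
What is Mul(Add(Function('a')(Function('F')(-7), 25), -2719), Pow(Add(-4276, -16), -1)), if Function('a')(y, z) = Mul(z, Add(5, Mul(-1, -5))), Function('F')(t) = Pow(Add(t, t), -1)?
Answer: Rational(2469, 4292) ≈ 0.57526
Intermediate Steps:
Function('F')(t) = Mul(Rational(1, 2), Pow(t, -1)) (Function('F')(t) = Pow(Mul(2, t), -1) = Mul(Rational(1, 2), Pow(t, -1)))
Function('a')(y, z) = Mul(10, z) (Function('a')(y, z) = Mul(z, Add(5, 5)) = Mul(z, 10) = Mul(10, z))
Mul(Add(Function('a')(Function('F')(-7), 25), -2719), Pow(Add(-4276, -16), -1)) = Mul(Add(Mul(10, 25), -2719), Pow(Add(-4276, -16), -1)) = Mul(Add(250, -2719), Pow(-4292, -1)) = Mul(-2469, Rational(-1, 4292)) = Rational(2469, 4292)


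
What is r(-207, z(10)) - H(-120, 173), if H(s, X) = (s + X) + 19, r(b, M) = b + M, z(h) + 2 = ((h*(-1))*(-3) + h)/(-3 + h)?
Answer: -1927/7 ≈ -275.29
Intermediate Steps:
z(h) = -2 + 4*h/(-3 + h) (z(h) = -2 + ((h*(-1))*(-3) + h)/(-3 + h) = -2 + (-h*(-3) + h)/(-3 + h) = -2 + (3*h + h)/(-3 + h) = -2 + (4*h)/(-3 + h) = -2 + 4*h/(-3 + h))
r(b, M) = M + b
H(s, X) = 19 + X + s (H(s, X) = (X + s) + 19 = 19 + X + s)
r(-207, z(10)) - H(-120, 173) = (2*(3 + 10)/(-3 + 10) - 207) - (19 + 173 - 120) = (2*13/7 - 207) - 1*72 = (2*(1/7)*13 - 207) - 72 = (26/7 - 207) - 72 = -1423/7 - 72 = -1927/7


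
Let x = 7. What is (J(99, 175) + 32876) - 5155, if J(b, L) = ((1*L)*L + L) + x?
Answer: 58528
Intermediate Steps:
J(b, L) = 7 + L + L² (J(b, L) = ((1*L)*L + L) + 7 = (L*L + L) + 7 = (L² + L) + 7 = (L + L²) + 7 = 7 + L + L²)
(J(99, 175) + 32876) - 5155 = ((7 + 175 + 175²) + 32876) - 5155 = ((7 + 175 + 30625) + 32876) - 5155 = (30807 + 32876) - 5155 = 63683 - 5155 = 58528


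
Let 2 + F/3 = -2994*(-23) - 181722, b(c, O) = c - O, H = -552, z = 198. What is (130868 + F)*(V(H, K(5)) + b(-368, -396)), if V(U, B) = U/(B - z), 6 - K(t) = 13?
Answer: -1306961656/205 ≈ -6.3754e+6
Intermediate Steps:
K(t) = -7 (K(t) = 6 - 1*13 = 6 - 13 = -7)
F = -338586 (F = -6 + 3*(-2994*(-23) - 181722) = -6 + 3*(68862 - 181722) = -6 + 3*(-112860) = -6 - 338580 = -338586)
V(U, B) = U/(-198 + B) (V(U, B) = U/(B - 1*198) = U/(B - 198) = U/(-198 + B))
(130868 + F)*(V(H, K(5)) + b(-368, -396)) = (130868 - 338586)*(-552/(-198 - 7) + (-368 - 1*(-396))) = -207718*(-552/(-205) + (-368 + 396)) = -207718*(-552*(-1/205) + 28) = -207718*(552/205 + 28) = -207718*6292/205 = -1306961656/205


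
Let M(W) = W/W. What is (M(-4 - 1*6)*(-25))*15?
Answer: -375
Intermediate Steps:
M(W) = 1
(M(-4 - 1*6)*(-25))*15 = (1*(-25))*15 = -25*15 = -375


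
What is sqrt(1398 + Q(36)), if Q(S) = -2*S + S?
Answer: sqrt(1362) ≈ 36.905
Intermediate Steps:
Q(S) = -S
sqrt(1398 + Q(36)) = sqrt(1398 - 1*36) = sqrt(1398 - 36) = sqrt(1362)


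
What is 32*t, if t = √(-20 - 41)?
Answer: 32*I*√61 ≈ 249.93*I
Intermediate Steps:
t = I*√61 (t = √(-61) = I*√61 ≈ 7.8102*I)
32*t = 32*(I*√61) = 32*I*√61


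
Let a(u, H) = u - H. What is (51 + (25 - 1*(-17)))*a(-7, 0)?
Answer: -651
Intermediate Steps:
(51 + (25 - 1*(-17)))*a(-7, 0) = (51 + (25 - 1*(-17)))*(-7 - 1*0) = (51 + (25 + 17))*(-7 + 0) = (51 + 42)*(-7) = 93*(-7) = -651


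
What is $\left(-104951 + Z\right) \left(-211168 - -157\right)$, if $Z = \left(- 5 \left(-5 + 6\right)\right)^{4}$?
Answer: $22013933586$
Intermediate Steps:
$Z = 625$ ($Z = \left(\left(-5\right) 1\right)^{4} = \left(-5\right)^{4} = 625$)
$\left(-104951 + Z\right) \left(-211168 - -157\right) = \left(-104951 + 625\right) \left(-211168 - -157\right) = - 104326 \left(-211168 + \left(210 - 53\right)\right) = - 104326 \left(-211168 + 157\right) = \left(-104326\right) \left(-211011\right) = 22013933586$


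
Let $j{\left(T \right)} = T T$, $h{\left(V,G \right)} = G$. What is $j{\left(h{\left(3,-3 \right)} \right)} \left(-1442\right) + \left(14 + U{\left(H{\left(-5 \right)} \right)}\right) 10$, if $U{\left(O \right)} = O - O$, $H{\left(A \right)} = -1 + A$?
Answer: $-12838$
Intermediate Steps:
$U{\left(O \right)} = 0$
$j{\left(T \right)} = T^{2}$
$j{\left(h{\left(3,-3 \right)} \right)} \left(-1442\right) + \left(14 + U{\left(H{\left(-5 \right)} \right)}\right) 10 = \left(-3\right)^{2} \left(-1442\right) + \left(14 + 0\right) 10 = 9 \left(-1442\right) + 14 \cdot 10 = -12978 + 140 = -12838$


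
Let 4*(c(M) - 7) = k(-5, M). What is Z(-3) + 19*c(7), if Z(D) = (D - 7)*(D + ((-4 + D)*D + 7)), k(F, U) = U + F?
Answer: -215/2 ≈ -107.50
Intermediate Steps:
k(F, U) = F + U
Z(D) = (-7 + D)*(7 + D + D*(-4 + D)) (Z(D) = (-7 + D)*(D + (D*(-4 + D) + 7)) = (-7 + D)*(D + (7 + D*(-4 + D))) = (-7 + D)*(7 + D + D*(-4 + D)))
c(M) = 23/4 + M/4 (c(M) = 7 + (-5 + M)/4 = 7 + (-5/4 + M/4) = 23/4 + M/4)
Z(-3) + 19*c(7) = (-49 + (-3)³ - 10*(-3)² + 28*(-3)) + 19*(23/4 + (¼)*7) = (-49 - 27 - 10*9 - 84) + 19*(23/4 + 7/4) = (-49 - 27 - 90 - 84) + 19*(15/2) = -250 + 285/2 = -215/2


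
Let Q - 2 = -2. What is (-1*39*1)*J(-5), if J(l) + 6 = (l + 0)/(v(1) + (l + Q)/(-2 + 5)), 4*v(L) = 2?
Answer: 468/7 ≈ 66.857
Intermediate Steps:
Q = 0 (Q = 2 - 2 = 0)
v(L) = 1/2 (v(L) = (1/4)*2 = 1/2)
J(l) = -6 + l/(1/2 + l/3) (J(l) = -6 + (l + 0)/(1/2 + (l + 0)/(-2 + 5)) = -6 + l/(1/2 + l/3))
(-1*39*1)*J(-5) = (-1*39*1)*(6*(-3 - 1*(-5))/(3 + 2*(-5))) = (-39*1)*(6*(-3 + 5)/(3 - 10)) = -234*2/(-7) = -234*(-1)*2/7 = -39*(-12/7) = 468/7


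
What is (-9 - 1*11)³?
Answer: -8000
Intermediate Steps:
(-9 - 1*11)³ = (-9 - 11)³ = (-20)³ = -8000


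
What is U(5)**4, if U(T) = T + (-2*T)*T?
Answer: 4100625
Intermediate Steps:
U(T) = T - 2*T**2
U(5)**4 = (5*(1 - 2*5))**4 = (5*(1 - 10))**4 = (5*(-9))**4 = (-45)**4 = 4100625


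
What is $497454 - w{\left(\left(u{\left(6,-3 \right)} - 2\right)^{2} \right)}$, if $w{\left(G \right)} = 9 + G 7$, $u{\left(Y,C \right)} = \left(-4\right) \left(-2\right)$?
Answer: $497193$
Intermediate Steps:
$u{\left(Y,C \right)} = 8$
$w{\left(G \right)} = 9 + 7 G$
$497454 - w{\left(\left(u{\left(6,-3 \right)} - 2\right)^{2} \right)} = 497454 - \left(9 + 7 \left(8 - 2\right)^{2}\right) = 497454 - \left(9 + 7 \cdot 6^{2}\right) = 497454 - \left(9 + 7 \cdot 36\right) = 497454 - \left(9 + 252\right) = 497454 - 261 = 497193$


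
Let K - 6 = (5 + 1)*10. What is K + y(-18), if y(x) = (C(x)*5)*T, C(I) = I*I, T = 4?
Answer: 6546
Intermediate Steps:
C(I) = I²
y(x) = 20*x² (y(x) = (x²*5)*4 = (5*x²)*4 = 20*x²)
K = 66 (K = 6 + (5 + 1)*10 = 6 + 6*10 = 6 + 60 = 66)
K + y(-18) = 66 + 20*(-18)² = 66 + 20*324 = 66 + 6480 = 6546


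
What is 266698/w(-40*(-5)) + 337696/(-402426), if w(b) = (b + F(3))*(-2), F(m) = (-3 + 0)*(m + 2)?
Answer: -26862789217/37224405 ≈ -721.64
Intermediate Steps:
F(m) = -6 - 3*m (F(m) = -3*(2 + m) = -6 - 3*m)
w(b) = 30 - 2*b (w(b) = (b + (-6 - 3*3))*(-2) = (b + (-6 - 9))*(-2) = (b - 15)*(-2) = (-15 + b)*(-2) = 30 - 2*b)
266698/w(-40*(-5)) + 337696/(-402426) = 266698/(30 - (-80)*(-5)) + 337696/(-402426) = 266698/(30 - 2*200) + 337696*(-1/402426) = 266698/(30 - 400) - 168848/201213 = 266698/(-370) - 168848/201213 = 266698*(-1/370) - 168848/201213 = -133349/185 - 168848/201213 = -26862789217/37224405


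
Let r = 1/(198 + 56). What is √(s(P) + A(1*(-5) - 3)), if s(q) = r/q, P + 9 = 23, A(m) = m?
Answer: I*√25289383/1778 ≈ 2.8284*I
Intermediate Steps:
P = 14 (P = -9 + 23 = 14)
r = 1/254 ≈ 0.0039370
s(q) = 1/(254*q)
√(s(P) + A(1*(-5) - 3)) = √((1/254)/14 + (1*(-5) - 3)) = √((1/254)*(1/14) + (-5 - 3)) = √(1/3556 - 8) = √(-28447/3556) = I*√25289383/1778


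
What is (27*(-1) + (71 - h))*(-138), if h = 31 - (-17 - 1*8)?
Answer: 1656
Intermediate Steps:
h = 56 (h = 31 - (-17 - 8) = 31 - 1*(-25) = 31 + 25 = 56)
(27*(-1) + (71 - h))*(-138) = (27*(-1) + (71 - 1*56))*(-138) = (-27 + (71 - 56))*(-138) = (-27 + 15)*(-138) = -12*(-138) = 1656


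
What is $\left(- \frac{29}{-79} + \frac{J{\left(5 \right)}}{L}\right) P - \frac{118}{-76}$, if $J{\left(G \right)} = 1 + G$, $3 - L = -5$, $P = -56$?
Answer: $- \frac{183135}{3002} \approx -61.004$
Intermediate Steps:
$L = 8$ ($L = 3 - -5 = 3 + 5 = 8$)
$\left(- \frac{29}{-79} + \frac{J{\left(5 \right)}}{L}\right) P - \frac{118}{-76} = \left(- \frac{29}{-79} + \frac{1 + 5}{8}\right) \left(-56\right) - \frac{118}{-76} = \left(\left(-29\right) \left(- \frac{1}{79}\right) + 6 \cdot \frac{1}{8}\right) \left(-56\right) - - \frac{59}{38} = \left(\frac{29}{79} + \frac{3}{4}\right) \left(-56\right) + \frac{59}{38} = \frac{353}{316} \left(-56\right) + \frac{59}{38} = - \frac{4942}{79} + \frac{59}{38} = - \frac{183135}{3002}$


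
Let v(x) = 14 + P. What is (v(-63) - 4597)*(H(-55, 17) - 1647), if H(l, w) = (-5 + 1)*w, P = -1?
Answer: 7861560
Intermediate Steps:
v(x) = 13 (v(x) = 14 - 1 = 13)
H(l, w) = -4*w
(v(-63) - 4597)*(H(-55, 17) - 1647) = (13 - 4597)*(-4*17 - 1647) = -4584*(-68 - 1647) = -4584*(-1715) = 7861560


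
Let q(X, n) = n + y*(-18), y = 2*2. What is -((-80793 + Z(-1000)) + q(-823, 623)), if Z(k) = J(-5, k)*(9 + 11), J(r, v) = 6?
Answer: 80122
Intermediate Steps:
y = 4
Z(k) = 120 (Z(k) = 6*(9 + 11) = 6*20 = 120)
q(X, n) = -72 + n (q(X, n) = n + 4*(-18) = n - 72 = -72 + n)
-((-80793 + Z(-1000)) + q(-823, 623)) = -((-80793 + 120) + (-72 + 623)) = -(-80673 + 551) = -1*(-80122) = 80122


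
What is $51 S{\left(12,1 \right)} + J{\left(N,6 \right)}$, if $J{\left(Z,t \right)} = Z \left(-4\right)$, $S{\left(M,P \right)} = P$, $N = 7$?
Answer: $23$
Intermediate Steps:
$J{\left(Z,t \right)} = - 4 Z$
$51 S{\left(12,1 \right)} + J{\left(N,6 \right)} = 51 \cdot 1 - 28 = 51 - 28 = 23$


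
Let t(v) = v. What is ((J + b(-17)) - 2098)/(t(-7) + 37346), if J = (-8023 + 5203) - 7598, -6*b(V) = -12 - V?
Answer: -75101/224034 ≈ -0.33522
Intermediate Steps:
b(V) = 2 + V/6 (b(V) = -(-12 - V)/6 = 2 + V/6)
J = -10418 (J = -2820 - 7598 = -10418)
((J + b(-17)) - 2098)/(t(-7) + 37346) = ((-10418 + (2 + (⅙)*(-17))) - 2098)/(-7 + 37346) = ((-10418 + (2 - 17/6)) - 2098)/37339 = ((-10418 - ⅚) - 2098)*(1/37339) = (-62513/6 - 2098)*(1/37339) = -75101/6*1/37339 = -75101/224034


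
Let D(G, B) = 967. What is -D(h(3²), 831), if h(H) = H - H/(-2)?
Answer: -967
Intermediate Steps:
h(H) = 3*H/2 (h(H) = H - H*(-1)/2 = H - (-1)*H/2 = H + H/2 = 3*H/2)
-D(h(3²), 831) = -1*967 = -967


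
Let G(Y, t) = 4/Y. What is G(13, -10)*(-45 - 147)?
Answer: -768/13 ≈ -59.077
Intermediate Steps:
G(13, -10)*(-45 - 147) = (4/13)*(-45 - 147) = (4*(1/13))*(-192) = (4/13)*(-192) = -768/13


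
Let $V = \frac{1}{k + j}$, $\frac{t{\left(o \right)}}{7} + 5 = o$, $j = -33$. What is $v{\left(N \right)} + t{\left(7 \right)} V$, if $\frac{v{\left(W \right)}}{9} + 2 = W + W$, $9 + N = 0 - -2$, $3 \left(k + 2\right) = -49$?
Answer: $- \frac{1587}{11} \approx -144.27$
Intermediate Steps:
$k = - \frac{55}{3}$ ($k = -2 + \frac{1}{3} \left(-49\right) = -2 - \frac{49}{3} = - \frac{55}{3} \approx -18.333$)
$t{\left(o \right)} = -35 + 7 o$
$N = -7$ ($N = -9 + \left(0 - -2\right) = -9 + \left(0 + 2\right) = -9 + 2 = -7$)
$V = - \frac{3}{154}$ ($V = \frac{1}{- \frac{55}{3} - 33} = \frac{1}{- \frac{154}{3}} = - \frac{3}{154} \approx -0.019481$)
$v{\left(W \right)} = -18 + 18 W$ ($v{\left(W \right)} = -18 + 9 \left(W + W\right) = -18 + 9 \cdot 2 W = -18 + 18 W$)
$v{\left(N \right)} + t{\left(7 \right)} V = \left(-18 + 18 \left(-7\right)\right) + \left(-35 + 7 \cdot 7\right) \left(- \frac{3}{154}\right) = \left(-18 - 126\right) + \left(-35 + 49\right) \left(- \frac{3}{154}\right) = -144 + 14 \left(- \frac{3}{154}\right) = -144 - \frac{3}{11} = - \frac{1587}{11}$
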